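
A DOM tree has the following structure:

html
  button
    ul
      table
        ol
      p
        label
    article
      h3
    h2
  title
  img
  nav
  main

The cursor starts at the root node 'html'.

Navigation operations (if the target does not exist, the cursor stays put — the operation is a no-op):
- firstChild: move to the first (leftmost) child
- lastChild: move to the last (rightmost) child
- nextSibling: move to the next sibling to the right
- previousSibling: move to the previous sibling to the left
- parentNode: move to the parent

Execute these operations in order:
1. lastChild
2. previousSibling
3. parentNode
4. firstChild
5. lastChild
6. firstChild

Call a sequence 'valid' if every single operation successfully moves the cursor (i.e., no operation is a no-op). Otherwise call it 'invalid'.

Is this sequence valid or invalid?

Answer: invalid

Derivation:
After 1 (lastChild): main
After 2 (previousSibling): nav
After 3 (parentNode): html
After 4 (firstChild): button
After 5 (lastChild): h2
After 6 (firstChild): h2 (no-op, stayed)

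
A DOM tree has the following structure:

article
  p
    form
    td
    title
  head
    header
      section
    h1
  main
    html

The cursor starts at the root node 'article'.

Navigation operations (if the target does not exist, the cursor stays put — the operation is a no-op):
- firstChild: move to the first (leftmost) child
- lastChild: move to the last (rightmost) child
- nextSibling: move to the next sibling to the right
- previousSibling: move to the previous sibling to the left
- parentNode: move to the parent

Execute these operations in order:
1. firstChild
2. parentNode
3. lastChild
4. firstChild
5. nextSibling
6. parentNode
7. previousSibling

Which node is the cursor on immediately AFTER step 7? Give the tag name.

Answer: head

Derivation:
After 1 (firstChild): p
After 2 (parentNode): article
After 3 (lastChild): main
After 4 (firstChild): html
After 5 (nextSibling): html (no-op, stayed)
After 6 (parentNode): main
After 7 (previousSibling): head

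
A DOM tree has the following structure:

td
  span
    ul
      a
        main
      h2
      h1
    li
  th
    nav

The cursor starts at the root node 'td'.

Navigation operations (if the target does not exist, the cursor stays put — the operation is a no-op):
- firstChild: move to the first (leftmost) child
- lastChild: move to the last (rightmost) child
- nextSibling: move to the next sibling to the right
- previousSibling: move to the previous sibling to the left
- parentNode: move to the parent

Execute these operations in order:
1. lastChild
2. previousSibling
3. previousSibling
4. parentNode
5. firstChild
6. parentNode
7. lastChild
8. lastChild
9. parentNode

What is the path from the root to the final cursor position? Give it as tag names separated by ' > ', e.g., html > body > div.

Answer: td > th

Derivation:
After 1 (lastChild): th
After 2 (previousSibling): span
After 3 (previousSibling): span (no-op, stayed)
After 4 (parentNode): td
After 5 (firstChild): span
After 6 (parentNode): td
After 7 (lastChild): th
After 8 (lastChild): nav
After 9 (parentNode): th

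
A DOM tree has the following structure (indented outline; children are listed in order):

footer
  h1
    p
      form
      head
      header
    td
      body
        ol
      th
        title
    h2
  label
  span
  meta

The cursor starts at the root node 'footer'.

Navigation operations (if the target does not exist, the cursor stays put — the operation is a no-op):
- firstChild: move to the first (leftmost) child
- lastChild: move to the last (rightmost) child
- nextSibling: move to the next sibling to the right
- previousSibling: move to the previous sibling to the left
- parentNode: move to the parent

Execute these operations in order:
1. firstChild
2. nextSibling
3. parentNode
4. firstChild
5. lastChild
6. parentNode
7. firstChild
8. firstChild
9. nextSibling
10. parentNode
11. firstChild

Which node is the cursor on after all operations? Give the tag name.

Answer: form

Derivation:
After 1 (firstChild): h1
After 2 (nextSibling): label
After 3 (parentNode): footer
After 4 (firstChild): h1
After 5 (lastChild): h2
After 6 (parentNode): h1
After 7 (firstChild): p
After 8 (firstChild): form
After 9 (nextSibling): head
After 10 (parentNode): p
After 11 (firstChild): form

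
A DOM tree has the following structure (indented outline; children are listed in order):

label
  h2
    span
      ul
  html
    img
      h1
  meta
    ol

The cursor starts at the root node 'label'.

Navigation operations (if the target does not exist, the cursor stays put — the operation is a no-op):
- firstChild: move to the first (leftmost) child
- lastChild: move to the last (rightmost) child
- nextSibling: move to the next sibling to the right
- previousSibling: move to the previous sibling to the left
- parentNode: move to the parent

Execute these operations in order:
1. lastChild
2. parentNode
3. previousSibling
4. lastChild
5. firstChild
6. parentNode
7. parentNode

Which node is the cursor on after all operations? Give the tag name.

Answer: label

Derivation:
After 1 (lastChild): meta
After 2 (parentNode): label
After 3 (previousSibling): label (no-op, stayed)
After 4 (lastChild): meta
After 5 (firstChild): ol
After 6 (parentNode): meta
After 7 (parentNode): label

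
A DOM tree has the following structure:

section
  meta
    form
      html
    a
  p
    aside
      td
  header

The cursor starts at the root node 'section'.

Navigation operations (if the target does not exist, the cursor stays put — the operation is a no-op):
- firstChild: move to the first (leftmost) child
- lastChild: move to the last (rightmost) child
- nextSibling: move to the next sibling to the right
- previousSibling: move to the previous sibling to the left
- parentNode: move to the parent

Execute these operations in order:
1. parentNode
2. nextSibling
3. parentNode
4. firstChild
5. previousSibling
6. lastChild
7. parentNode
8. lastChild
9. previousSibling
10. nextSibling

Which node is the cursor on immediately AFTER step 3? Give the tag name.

Answer: section

Derivation:
After 1 (parentNode): section (no-op, stayed)
After 2 (nextSibling): section (no-op, stayed)
After 3 (parentNode): section (no-op, stayed)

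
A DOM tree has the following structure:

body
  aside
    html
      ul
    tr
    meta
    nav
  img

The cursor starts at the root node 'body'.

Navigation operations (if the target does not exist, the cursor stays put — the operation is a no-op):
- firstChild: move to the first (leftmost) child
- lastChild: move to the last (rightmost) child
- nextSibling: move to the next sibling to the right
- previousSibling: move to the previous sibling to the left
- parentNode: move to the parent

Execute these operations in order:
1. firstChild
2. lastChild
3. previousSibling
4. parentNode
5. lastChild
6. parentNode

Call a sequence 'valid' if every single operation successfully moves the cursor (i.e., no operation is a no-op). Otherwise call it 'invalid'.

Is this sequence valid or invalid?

After 1 (firstChild): aside
After 2 (lastChild): nav
After 3 (previousSibling): meta
After 4 (parentNode): aside
After 5 (lastChild): nav
After 6 (parentNode): aside

Answer: valid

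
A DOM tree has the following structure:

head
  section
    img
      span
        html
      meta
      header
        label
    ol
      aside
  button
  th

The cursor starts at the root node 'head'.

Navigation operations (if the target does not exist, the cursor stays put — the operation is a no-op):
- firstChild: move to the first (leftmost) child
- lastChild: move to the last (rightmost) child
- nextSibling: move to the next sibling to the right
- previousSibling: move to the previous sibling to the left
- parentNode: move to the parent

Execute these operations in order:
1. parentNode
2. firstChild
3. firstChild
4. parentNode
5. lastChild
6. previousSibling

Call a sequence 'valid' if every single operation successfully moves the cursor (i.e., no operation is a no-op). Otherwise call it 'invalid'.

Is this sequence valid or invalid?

Answer: invalid

Derivation:
After 1 (parentNode): head (no-op, stayed)
After 2 (firstChild): section
After 3 (firstChild): img
After 4 (parentNode): section
After 5 (lastChild): ol
After 6 (previousSibling): img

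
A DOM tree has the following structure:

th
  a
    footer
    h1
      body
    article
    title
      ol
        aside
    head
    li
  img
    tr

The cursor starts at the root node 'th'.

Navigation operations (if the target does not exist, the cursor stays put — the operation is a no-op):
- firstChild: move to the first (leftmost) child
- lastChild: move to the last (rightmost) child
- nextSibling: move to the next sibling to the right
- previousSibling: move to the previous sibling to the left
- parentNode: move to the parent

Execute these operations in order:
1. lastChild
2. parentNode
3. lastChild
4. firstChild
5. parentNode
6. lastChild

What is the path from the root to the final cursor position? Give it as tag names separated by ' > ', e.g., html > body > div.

After 1 (lastChild): img
After 2 (parentNode): th
After 3 (lastChild): img
After 4 (firstChild): tr
After 5 (parentNode): img
After 6 (lastChild): tr

Answer: th > img > tr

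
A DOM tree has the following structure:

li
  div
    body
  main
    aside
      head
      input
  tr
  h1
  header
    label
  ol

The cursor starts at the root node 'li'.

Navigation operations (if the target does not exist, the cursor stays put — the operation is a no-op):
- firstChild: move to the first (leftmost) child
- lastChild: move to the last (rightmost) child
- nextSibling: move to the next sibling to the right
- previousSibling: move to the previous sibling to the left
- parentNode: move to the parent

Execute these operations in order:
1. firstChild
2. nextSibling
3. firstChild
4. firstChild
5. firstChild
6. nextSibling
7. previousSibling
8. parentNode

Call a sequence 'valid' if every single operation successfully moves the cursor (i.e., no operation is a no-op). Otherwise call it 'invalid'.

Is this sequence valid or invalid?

After 1 (firstChild): div
After 2 (nextSibling): main
After 3 (firstChild): aside
After 4 (firstChild): head
After 5 (firstChild): head (no-op, stayed)
After 6 (nextSibling): input
After 7 (previousSibling): head
After 8 (parentNode): aside

Answer: invalid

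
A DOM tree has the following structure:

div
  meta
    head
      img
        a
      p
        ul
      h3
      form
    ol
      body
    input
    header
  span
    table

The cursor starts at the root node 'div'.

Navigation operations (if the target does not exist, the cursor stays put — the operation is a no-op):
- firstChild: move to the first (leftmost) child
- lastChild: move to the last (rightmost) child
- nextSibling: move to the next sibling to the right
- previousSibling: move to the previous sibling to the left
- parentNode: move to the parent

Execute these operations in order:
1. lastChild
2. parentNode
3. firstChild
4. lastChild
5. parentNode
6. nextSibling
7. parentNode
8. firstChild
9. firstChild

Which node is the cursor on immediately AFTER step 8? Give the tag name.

After 1 (lastChild): span
After 2 (parentNode): div
After 3 (firstChild): meta
After 4 (lastChild): header
After 5 (parentNode): meta
After 6 (nextSibling): span
After 7 (parentNode): div
After 8 (firstChild): meta

Answer: meta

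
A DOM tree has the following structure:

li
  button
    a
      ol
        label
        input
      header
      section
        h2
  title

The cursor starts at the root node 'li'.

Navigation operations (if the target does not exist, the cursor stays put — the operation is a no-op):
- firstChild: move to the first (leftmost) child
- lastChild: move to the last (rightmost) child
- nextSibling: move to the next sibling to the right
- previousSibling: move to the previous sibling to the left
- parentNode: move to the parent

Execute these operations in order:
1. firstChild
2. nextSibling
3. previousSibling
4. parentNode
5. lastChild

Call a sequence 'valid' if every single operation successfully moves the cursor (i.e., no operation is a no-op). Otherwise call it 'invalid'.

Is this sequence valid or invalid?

Answer: valid

Derivation:
After 1 (firstChild): button
After 2 (nextSibling): title
After 3 (previousSibling): button
After 4 (parentNode): li
After 5 (lastChild): title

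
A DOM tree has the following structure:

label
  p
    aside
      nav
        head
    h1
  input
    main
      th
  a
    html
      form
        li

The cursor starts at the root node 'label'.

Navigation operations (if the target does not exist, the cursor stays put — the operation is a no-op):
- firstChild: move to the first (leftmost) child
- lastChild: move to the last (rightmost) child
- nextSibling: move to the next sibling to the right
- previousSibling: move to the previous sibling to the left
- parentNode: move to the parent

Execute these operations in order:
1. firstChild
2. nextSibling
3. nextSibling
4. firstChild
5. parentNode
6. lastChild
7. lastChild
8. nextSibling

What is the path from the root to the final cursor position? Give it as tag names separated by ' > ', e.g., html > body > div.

After 1 (firstChild): p
After 2 (nextSibling): input
After 3 (nextSibling): a
After 4 (firstChild): html
After 5 (parentNode): a
After 6 (lastChild): html
After 7 (lastChild): form
After 8 (nextSibling): form (no-op, stayed)

Answer: label > a > html > form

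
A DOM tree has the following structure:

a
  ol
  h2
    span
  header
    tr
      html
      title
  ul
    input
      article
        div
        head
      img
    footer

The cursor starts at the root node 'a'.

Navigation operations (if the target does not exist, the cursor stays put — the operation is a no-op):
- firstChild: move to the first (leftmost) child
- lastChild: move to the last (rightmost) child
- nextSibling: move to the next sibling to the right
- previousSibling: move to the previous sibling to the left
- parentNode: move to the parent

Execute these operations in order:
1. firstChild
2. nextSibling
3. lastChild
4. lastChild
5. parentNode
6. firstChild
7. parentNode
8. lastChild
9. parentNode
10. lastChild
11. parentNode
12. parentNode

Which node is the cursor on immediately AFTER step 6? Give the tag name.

After 1 (firstChild): ol
After 2 (nextSibling): h2
After 3 (lastChild): span
After 4 (lastChild): span (no-op, stayed)
After 5 (parentNode): h2
After 6 (firstChild): span

Answer: span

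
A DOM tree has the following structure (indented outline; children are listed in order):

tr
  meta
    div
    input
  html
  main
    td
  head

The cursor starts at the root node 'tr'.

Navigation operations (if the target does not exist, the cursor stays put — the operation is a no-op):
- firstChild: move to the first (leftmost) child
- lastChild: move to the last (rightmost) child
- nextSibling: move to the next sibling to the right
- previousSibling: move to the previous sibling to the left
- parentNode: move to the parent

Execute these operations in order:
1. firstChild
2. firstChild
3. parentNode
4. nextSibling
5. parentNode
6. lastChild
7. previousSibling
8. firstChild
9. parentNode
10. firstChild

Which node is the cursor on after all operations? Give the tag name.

After 1 (firstChild): meta
After 2 (firstChild): div
After 3 (parentNode): meta
After 4 (nextSibling): html
After 5 (parentNode): tr
After 6 (lastChild): head
After 7 (previousSibling): main
After 8 (firstChild): td
After 9 (parentNode): main
After 10 (firstChild): td

Answer: td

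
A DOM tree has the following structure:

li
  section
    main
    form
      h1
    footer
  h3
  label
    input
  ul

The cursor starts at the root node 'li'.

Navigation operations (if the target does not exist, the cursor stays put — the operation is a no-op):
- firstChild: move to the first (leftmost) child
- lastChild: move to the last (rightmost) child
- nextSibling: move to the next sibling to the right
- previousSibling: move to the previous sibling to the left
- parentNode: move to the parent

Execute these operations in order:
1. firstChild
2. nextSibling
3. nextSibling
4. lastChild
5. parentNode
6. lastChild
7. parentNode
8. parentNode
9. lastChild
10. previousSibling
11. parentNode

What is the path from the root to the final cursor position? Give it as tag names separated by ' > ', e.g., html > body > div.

Answer: li

Derivation:
After 1 (firstChild): section
After 2 (nextSibling): h3
After 3 (nextSibling): label
After 4 (lastChild): input
After 5 (parentNode): label
After 6 (lastChild): input
After 7 (parentNode): label
After 8 (parentNode): li
After 9 (lastChild): ul
After 10 (previousSibling): label
After 11 (parentNode): li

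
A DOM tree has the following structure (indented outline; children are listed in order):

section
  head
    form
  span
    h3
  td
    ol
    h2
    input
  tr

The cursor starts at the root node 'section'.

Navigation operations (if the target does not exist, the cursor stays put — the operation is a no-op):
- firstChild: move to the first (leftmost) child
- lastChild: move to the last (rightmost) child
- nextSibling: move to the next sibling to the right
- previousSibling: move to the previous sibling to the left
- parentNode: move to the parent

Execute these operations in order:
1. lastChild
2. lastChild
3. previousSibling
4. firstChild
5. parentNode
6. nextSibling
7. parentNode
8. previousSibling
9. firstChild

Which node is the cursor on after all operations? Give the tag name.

After 1 (lastChild): tr
After 2 (lastChild): tr (no-op, stayed)
After 3 (previousSibling): td
After 4 (firstChild): ol
After 5 (parentNode): td
After 6 (nextSibling): tr
After 7 (parentNode): section
After 8 (previousSibling): section (no-op, stayed)
After 9 (firstChild): head

Answer: head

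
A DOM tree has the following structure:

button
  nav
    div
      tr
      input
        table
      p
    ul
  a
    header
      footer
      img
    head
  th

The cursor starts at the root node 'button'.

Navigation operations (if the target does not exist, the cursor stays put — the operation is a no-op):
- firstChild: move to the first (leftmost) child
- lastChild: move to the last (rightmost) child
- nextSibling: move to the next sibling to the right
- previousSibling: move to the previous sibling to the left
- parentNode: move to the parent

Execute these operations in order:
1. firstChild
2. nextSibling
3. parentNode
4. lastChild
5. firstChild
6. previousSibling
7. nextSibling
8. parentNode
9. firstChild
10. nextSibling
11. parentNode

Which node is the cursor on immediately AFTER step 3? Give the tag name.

Answer: button

Derivation:
After 1 (firstChild): nav
After 2 (nextSibling): a
After 3 (parentNode): button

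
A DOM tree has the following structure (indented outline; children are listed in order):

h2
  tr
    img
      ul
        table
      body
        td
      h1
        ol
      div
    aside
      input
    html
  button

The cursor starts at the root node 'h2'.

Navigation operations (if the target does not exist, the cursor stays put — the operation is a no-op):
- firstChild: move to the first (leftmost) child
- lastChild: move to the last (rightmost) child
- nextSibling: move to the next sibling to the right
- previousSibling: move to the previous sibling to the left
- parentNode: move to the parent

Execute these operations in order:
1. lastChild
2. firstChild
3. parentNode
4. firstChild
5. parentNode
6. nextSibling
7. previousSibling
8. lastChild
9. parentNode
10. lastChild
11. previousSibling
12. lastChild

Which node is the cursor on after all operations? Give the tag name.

After 1 (lastChild): button
After 2 (firstChild): button (no-op, stayed)
After 3 (parentNode): h2
After 4 (firstChild): tr
After 5 (parentNode): h2
After 6 (nextSibling): h2 (no-op, stayed)
After 7 (previousSibling): h2 (no-op, stayed)
After 8 (lastChild): button
After 9 (parentNode): h2
After 10 (lastChild): button
After 11 (previousSibling): tr
After 12 (lastChild): html

Answer: html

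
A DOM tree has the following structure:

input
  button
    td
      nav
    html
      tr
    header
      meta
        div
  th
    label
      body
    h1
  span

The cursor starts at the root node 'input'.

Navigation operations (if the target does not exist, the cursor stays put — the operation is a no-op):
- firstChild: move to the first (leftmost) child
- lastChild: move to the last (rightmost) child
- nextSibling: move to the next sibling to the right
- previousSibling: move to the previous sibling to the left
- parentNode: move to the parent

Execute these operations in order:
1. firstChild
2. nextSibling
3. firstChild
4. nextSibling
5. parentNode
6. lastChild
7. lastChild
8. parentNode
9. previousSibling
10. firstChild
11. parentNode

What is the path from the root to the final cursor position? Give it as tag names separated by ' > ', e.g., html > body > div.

After 1 (firstChild): button
After 2 (nextSibling): th
After 3 (firstChild): label
After 4 (nextSibling): h1
After 5 (parentNode): th
After 6 (lastChild): h1
After 7 (lastChild): h1 (no-op, stayed)
After 8 (parentNode): th
After 9 (previousSibling): button
After 10 (firstChild): td
After 11 (parentNode): button

Answer: input > button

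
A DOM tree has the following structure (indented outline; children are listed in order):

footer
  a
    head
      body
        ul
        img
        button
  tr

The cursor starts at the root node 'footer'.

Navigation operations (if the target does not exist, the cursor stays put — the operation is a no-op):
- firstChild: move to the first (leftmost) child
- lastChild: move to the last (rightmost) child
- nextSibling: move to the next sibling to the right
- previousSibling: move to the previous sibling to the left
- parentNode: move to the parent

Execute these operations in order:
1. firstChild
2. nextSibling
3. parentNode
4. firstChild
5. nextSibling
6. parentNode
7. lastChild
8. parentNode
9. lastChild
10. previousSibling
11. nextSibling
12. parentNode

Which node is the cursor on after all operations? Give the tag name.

After 1 (firstChild): a
After 2 (nextSibling): tr
After 3 (parentNode): footer
After 4 (firstChild): a
After 5 (nextSibling): tr
After 6 (parentNode): footer
After 7 (lastChild): tr
After 8 (parentNode): footer
After 9 (lastChild): tr
After 10 (previousSibling): a
After 11 (nextSibling): tr
After 12 (parentNode): footer

Answer: footer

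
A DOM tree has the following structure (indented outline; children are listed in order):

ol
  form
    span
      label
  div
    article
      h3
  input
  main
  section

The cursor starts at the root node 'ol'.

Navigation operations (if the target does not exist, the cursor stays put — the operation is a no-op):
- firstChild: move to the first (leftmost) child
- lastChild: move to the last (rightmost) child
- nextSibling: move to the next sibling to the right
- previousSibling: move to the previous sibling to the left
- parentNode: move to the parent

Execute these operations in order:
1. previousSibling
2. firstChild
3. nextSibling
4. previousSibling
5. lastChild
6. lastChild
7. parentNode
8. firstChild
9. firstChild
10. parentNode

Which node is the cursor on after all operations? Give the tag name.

After 1 (previousSibling): ol (no-op, stayed)
After 2 (firstChild): form
After 3 (nextSibling): div
After 4 (previousSibling): form
After 5 (lastChild): span
After 6 (lastChild): label
After 7 (parentNode): span
After 8 (firstChild): label
After 9 (firstChild): label (no-op, stayed)
After 10 (parentNode): span

Answer: span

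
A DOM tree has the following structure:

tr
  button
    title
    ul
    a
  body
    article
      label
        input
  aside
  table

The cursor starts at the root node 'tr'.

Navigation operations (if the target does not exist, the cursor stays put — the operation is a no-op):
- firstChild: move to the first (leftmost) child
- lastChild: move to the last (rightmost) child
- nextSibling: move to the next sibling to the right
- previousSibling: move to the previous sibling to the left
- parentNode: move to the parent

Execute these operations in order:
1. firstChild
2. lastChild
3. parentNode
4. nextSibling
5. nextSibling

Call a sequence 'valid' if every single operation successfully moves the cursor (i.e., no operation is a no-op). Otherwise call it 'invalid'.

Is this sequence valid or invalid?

After 1 (firstChild): button
After 2 (lastChild): a
After 3 (parentNode): button
After 4 (nextSibling): body
After 5 (nextSibling): aside

Answer: valid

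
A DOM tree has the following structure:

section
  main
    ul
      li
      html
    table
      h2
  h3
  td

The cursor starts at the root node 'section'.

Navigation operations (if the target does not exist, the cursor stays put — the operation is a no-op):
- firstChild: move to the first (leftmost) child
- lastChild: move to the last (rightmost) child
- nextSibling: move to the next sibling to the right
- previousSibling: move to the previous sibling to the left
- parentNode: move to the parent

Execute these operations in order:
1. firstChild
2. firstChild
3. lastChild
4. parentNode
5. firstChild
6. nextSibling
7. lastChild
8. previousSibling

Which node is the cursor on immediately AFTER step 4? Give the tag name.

Answer: ul

Derivation:
After 1 (firstChild): main
After 2 (firstChild): ul
After 3 (lastChild): html
After 4 (parentNode): ul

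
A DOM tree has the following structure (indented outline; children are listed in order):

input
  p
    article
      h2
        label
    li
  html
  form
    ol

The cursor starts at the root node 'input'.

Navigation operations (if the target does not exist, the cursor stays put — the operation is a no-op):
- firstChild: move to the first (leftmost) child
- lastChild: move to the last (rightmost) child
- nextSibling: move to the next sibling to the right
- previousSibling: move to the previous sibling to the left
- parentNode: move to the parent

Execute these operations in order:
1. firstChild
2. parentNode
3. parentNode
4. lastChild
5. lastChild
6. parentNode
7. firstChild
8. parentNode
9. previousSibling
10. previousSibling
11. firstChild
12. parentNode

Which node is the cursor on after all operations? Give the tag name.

After 1 (firstChild): p
After 2 (parentNode): input
After 3 (parentNode): input (no-op, stayed)
After 4 (lastChild): form
After 5 (lastChild): ol
After 6 (parentNode): form
After 7 (firstChild): ol
After 8 (parentNode): form
After 9 (previousSibling): html
After 10 (previousSibling): p
After 11 (firstChild): article
After 12 (parentNode): p

Answer: p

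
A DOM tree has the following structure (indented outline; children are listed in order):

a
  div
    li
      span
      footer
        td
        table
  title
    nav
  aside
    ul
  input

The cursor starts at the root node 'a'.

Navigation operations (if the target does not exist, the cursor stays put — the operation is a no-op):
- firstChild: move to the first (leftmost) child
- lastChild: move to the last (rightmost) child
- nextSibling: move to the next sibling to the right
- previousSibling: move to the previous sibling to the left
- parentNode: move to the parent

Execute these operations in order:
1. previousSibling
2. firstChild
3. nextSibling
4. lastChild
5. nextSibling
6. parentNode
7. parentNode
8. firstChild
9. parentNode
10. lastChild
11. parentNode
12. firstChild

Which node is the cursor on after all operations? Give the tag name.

Answer: div

Derivation:
After 1 (previousSibling): a (no-op, stayed)
After 2 (firstChild): div
After 3 (nextSibling): title
After 4 (lastChild): nav
After 5 (nextSibling): nav (no-op, stayed)
After 6 (parentNode): title
After 7 (parentNode): a
After 8 (firstChild): div
After 9 (parentNode): a
After 10 (lastChild): input
After 11 (parentNode): a
After 12 (firstChild): div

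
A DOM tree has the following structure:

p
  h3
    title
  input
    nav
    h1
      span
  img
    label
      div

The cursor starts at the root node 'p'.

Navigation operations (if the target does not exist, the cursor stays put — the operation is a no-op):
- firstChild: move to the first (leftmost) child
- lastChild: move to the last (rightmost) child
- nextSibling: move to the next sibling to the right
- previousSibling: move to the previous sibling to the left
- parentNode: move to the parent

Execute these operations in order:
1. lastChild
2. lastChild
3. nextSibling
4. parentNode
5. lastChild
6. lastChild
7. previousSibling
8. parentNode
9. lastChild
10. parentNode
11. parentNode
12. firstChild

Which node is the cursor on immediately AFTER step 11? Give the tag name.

After 1 (lastChild): img
After 2 (lastChild): label
After 3 (nextSibling): label (no-op, stayed)
After 4 (parentNode): img
After 5 (lastChild): label
After 6 (lastChild): div
After 7 (previousSibling): div (no-op, stayed)
After 8 (parentNode): label
After 9 (lastChild): div
After 10 (parentNode): label
After 11 (parentNode): img

Answer: img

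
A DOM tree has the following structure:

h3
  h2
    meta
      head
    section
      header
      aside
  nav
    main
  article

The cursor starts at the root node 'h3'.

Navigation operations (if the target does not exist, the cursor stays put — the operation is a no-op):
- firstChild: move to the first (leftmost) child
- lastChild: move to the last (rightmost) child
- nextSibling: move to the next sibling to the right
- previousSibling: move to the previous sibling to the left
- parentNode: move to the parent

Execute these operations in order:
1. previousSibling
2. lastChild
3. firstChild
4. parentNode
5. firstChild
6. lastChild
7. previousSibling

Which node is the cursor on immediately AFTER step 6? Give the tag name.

Answer: section

Derivation:
After 1 (previousSibling): h3 (no-op, stayed)
After 2 (lastChild): article
After 3 (firstChild): article (no-op, stayed)
After 4 (parentNode): h3
After 5 (firstChild): h2
After 6 (lastChild): section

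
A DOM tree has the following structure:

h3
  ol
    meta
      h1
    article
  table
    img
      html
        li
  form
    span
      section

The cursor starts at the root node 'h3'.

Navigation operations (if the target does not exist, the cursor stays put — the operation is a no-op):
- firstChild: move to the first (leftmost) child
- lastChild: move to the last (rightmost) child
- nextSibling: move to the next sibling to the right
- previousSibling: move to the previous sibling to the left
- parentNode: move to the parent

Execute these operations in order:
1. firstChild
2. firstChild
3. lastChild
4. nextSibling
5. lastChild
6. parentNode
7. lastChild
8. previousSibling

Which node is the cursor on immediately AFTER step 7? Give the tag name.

After 1 (firstChild): ol
After 2 (firstChild): meta
After 3 (lastChild): h1
After 4 (nextSibling): h1 (no-op, stayed)
After 5 (lastChild): h1 (no-op, stayed)
After 6 (parentNode): meta
After 7 (lastChild): h1

Answer: h1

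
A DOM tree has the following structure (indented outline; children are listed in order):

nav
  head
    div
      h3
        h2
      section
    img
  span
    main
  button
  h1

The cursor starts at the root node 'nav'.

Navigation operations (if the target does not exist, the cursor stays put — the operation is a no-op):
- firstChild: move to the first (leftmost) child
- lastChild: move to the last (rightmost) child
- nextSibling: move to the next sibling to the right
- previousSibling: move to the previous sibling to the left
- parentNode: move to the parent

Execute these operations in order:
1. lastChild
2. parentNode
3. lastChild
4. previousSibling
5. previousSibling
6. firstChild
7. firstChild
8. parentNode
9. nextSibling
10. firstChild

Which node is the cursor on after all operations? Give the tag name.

After 1 (lastChild): h1
After 2 (parentNode): nav
After 3 (lastChild): h1
After 4 (previousSibling): button
After 5 (previousSibling): span
After 6 (firstChild): main
After 7 (firstChild): main (no-op, stayed)
After 8 (parentNode): span
After 9 (nextSibling): button
After 10 (firstChild): button (no-op, stayed)

Answer: button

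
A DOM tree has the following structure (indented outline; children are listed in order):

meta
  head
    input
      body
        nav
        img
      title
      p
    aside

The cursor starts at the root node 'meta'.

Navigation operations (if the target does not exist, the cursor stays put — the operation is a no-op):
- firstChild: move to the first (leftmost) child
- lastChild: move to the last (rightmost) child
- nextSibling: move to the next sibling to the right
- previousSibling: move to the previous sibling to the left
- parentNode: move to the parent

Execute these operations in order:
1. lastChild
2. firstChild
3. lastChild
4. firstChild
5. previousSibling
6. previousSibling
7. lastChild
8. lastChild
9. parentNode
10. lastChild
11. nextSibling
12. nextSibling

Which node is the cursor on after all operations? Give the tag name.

Answer: img

Derivation:
After 1 (lastChild): head
After 2 (firstChild): input
After 3 (lastChild): p
After 4 (firstChild): p (no-op, stayed)
After 5 (previousSibling): title
After 6 (previousSibling): body
After 7 (lastChild): img
After 8 (lastChild): img (no-op, stayed)
After 9 (parentNode): body
After 10 (lastChild): img
After 11 (nextSibling): img (no-op, stayed)
After 12 (nextSibling): img (no-op, stayed)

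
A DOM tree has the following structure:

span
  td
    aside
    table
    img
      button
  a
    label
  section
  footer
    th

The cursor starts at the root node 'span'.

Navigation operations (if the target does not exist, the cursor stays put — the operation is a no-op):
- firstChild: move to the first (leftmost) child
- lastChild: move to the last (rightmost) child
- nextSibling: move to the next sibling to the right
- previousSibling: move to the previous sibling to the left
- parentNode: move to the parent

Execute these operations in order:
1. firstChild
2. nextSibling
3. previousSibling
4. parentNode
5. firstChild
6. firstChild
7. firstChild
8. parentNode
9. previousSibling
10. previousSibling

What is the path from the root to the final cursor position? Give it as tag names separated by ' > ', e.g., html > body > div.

Answer: span > td

Derivation:
After 1 (firstChild): td
After 2 (nextSibling): a
After 3 (previousSibling): td
After 4 (parentNode): span
After 5 (firstChild): td
After 6 (firstChild): aside
After 7 (firstChild): aside (no-op, stayed)
After 8 (parentNode): td
After 9 (previousSibling): td (no-op, stayed)
After 10 (previousSibling): td (no-op, stayed)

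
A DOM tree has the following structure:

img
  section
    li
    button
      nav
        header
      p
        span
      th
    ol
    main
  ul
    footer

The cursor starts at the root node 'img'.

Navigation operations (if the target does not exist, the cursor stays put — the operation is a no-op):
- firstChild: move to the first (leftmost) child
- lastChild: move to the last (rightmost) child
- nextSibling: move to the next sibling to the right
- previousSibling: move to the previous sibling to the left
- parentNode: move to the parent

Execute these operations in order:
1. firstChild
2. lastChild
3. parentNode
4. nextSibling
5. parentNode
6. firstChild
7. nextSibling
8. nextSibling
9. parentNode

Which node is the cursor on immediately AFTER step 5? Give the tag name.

After 1 (firstChild): section
After 2 (lastChild): main
After 3 (parentNode): section
After 4 (nextSibling): ul
After 5 (parentNode): img

Answer: img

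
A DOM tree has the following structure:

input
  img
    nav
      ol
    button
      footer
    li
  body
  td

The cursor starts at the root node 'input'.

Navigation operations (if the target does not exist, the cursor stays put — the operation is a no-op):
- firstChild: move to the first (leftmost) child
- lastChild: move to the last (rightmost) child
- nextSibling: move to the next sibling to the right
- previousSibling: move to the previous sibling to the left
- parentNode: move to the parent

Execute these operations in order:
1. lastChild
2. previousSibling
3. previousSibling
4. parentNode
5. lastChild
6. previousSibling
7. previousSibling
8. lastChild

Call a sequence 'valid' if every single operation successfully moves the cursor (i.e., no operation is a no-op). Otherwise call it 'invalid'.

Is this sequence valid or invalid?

Answer: valid

Derivation:
After 1 (lastChild): td
After 2 (previousSibling): body
After 3 (previousSibling): img
After 4 (parentNode): input
After 5 (lastChild): td
After 6 (previousSibling): body
After 7 (previousSibling): img
After 8 (lastChild): li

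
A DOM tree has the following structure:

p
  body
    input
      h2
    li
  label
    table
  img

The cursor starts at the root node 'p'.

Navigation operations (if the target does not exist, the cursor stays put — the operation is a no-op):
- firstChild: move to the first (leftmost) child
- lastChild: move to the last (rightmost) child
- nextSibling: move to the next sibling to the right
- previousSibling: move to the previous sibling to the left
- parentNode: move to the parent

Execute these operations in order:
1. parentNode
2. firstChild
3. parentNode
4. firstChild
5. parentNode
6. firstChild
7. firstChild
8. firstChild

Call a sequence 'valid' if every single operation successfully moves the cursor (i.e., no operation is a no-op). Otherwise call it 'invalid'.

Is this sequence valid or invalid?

Answer: invalid

Derivation:
After 1 (parentNode): p (no-op, stayed)
After 2 (firstChild): body
After 3 (parentNode): p
After 4 (firstChild): body
After 5 (parentNode): p
After 6 (firstChild): body
After 7 (firstChild): input
After 8 (firstChild): h2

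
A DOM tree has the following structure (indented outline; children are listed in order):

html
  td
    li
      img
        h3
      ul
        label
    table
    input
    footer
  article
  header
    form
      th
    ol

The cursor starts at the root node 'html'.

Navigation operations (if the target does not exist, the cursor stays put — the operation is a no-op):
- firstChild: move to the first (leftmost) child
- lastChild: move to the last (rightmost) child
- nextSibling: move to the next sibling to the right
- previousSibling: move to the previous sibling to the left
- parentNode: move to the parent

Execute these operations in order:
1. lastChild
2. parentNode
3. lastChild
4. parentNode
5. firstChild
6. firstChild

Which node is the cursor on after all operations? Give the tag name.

After 1 (lastChild): header
After 2 (parentNode): html
After 3 (lastChild): header
After 4 (parentNode): html
After 5 (firstChild): td
After 6 (firstChild): li

Answer: li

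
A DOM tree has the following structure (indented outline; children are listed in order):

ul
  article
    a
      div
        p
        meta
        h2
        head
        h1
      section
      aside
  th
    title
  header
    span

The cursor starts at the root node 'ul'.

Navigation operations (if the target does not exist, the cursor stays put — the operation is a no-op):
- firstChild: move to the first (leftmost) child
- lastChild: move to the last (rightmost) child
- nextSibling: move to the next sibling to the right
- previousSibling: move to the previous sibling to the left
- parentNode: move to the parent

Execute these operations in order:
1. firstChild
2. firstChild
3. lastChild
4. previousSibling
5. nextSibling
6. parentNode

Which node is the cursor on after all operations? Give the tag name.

Answer: a

Derivation:
After 1 (firstChild): article
After 2 (firstChild): a
After 3 (lastChild): aside
After 4 (previousSibling): section
After 5 (nextSibling): aside
After 6 (parentNode): a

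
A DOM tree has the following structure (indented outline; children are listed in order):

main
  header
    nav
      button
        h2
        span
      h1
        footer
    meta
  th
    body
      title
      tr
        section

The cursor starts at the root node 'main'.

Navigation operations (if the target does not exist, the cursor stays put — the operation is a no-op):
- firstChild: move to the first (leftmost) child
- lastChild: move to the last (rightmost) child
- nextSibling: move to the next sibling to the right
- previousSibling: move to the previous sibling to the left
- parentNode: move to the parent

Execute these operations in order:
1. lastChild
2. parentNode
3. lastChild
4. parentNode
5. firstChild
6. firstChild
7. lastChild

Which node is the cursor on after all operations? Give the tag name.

Answer: h1

Derivation:
After 1 (lastChild): th
After 2 (parentNode): main
After 3 (lastChild): th
After 4 (parentNode): main
After 5 (firstChild): header
After 6 (firstChild): nav
After 7 (lastChild): h1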